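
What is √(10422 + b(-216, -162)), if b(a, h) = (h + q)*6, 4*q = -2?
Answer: √9447 ≈ 97.196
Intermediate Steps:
q = -½ (q = (¼)*(-2) = -½ ≈ -0.50000)
b(a, h) = -3 + 6*h (b(a, h) = (h - ½)*6 = (-½ + h)*6 = -3 + 6*h)
√(10422 + b(-216, -162)) = √(10422 + (-3 + 6*(-162))) = √(10422 + (-3 - 972)) = √(10422 - 975) = √9447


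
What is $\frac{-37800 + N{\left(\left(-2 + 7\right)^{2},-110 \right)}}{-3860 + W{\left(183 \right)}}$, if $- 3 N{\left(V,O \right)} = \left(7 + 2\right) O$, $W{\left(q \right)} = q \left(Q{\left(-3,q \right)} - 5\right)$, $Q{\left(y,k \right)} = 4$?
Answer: $\frac{37470}{4043} \approx 9.2679$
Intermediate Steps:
$W{\left(q \right)} = - q$ ($W{\left(q \right)} = q \left(4 - 5\right) = q \left(-1\right) = - q$)
$N{\left(V,O \right)} = - 3 O$ ($N{\left(V,O \right)} = - \frac{\left(7 + 2\right) O}{3} = - \frac{9 O}{3} = - 3 O$)
$\frac{-37800 + N{\left(\left(-2 + 7\right)^{2},-110 \right)}}{-3860 + W{\left(183 \right)}} = \frac{-37800 - -330}{-3860 - 183} = \frac{-37800 + 330}{-3860 - 183} = - \frac{37470}{-4043} = \left(-37470\right) \left(- \frac{1}{4043}\right) = \frac{37470}{4043}$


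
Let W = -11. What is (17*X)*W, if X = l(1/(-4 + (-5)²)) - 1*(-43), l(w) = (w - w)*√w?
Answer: -8041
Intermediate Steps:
l(w) = 0 (l(w) = 0*√w = 0)
X = 43 (X = 0 - 1*(-43) = 0 + 43 = 43)
(17*X)*W = (17*43)*(-11) = 731*(-11) = -8041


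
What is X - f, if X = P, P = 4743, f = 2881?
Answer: 1862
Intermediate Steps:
X = 4743
X - f = 4743 - 1*2881 = 4743 - 2881 = 1862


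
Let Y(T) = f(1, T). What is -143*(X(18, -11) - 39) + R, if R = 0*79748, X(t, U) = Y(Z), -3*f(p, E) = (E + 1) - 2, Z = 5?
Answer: 17303/3 ≈ 5767.7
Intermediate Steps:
f(p, E) = ⅓ - E/3 (f(p, E) = -((E + 1) - 2)/3 = -((1 + E) - 2)/3 = -(-1 + E)/3 = ⅓ - E/3)
Y(T) = ⅓ - T/3
X(t, U) = -4/3 (X(t, U) = ⅓ - ⅓*5 = ⅓ - 5/3 = -4/3)
R = 0
-143*(X(18, -11) - 39) + R = -143*(-4/3 - 39) + 0 = -143*(-121/3) + 0 = 17303/3 + 0 = 17303/3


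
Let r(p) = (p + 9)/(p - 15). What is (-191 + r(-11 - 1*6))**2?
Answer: 582169/16 ≈ 36386.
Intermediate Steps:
r(p) = (9 + p)/(-15 + p)
(-191 + r(-11 - 1*6))**2 = (-191 + (9 + (-11 - 1*6))/(-15 + (-11 - 1*6)))**2 = (-191 + (9 + (-11 - 6))/(-15 + (-11 - 6)))**2 = (-191 + (9 - 17)/(-15 - 17))**2 = (-191 - 8/(-32))**2 = (-191 - 1/32*(-8))**2 = (-191 + 1/4)**2 = (-763/4)**2 = 582169/16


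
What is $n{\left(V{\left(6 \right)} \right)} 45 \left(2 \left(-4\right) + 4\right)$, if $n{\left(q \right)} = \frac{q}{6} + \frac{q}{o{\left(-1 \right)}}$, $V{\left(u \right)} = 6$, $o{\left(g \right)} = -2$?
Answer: $360$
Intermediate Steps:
$n{\left(q \right)} = - \frac{q}{3}$ ($n{\left(q \right)} = \frac{q}{6} + \frac{q}{-2} = q \frac{1}{6} + q \left(- \frac{1}{2}\right) = \frac{q}{6} - \frac{q}{2} = - \frac{q}{3}$)
$n{\left(V{\left(6 \right)} \right)} 45 \left(2 \left(-4\right) + 4\right) = \left(- \frac{1}{3}\right) 6 \cdot 45 \left(2 \left(-4\right) + 4\right) = \left(-2\right) 45 \left(-8 + 4\right) = \left(-90\right) \left(-4\right) = 360$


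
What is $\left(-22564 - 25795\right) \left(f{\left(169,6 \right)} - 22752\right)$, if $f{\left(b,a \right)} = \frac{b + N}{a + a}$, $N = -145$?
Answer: $1100167250$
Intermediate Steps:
$f{\left(b,a \right)} = \frac{-145 + b}{2 a}$ ($f{\left(b,a \right)} = \frac{b - 145}{a + a} = \frac{-145 + b}{2 a}$)
$\left(-22564 - 25795\right) \left(f{\left(169,6 \right)} - 22752\right) = \left(-22564 - 25795\right) \left(\frac{-145 + 169}{2 \cdot 6} - 22752\right) = - 48359 \left(\frac{1}{2} \cdot \frac{1}{6} \cdot 24 - 22752\right) = - 48359 \left(2 - 22752\right) = \left(-48359\right) \left(-22750\right) = 1100167250$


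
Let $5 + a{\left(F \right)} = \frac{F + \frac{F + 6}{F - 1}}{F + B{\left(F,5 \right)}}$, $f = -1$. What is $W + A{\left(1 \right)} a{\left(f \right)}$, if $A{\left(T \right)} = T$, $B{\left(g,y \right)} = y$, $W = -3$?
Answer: $- \frac{71}{8} \approx -8.875$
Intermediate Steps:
$a{\left(F \right)} = -5 + \frac{F + \frac{6 + F}{-1 + F}}{5 + F}$ ($a{\left(F \right)} = -5 + \frac{F + \frac{F + 6}{F - 1}}{F + 5} = -5 + \frac{F + \frac{6 + F}{-1 + F}}{5 + F}$)
$W + A{\left(1 \right)} a{\left(f \right)} = -3 + 1 \frac{31 - -20 - 4 \left(-1\right)^{2}}{-5 + \left(-1\right)^{2} + 4 \left(-1\right)} = -3 + 1 \frac{31 + 20 - 4}{-5 + 1 - 4} = -3 + 1 \frac{31 + 20 - 4}{-8} = -3 + 1 \left(\left(- \frac{1}{8}\right) 47\right) = -3 + 1 \left(- \frac{47}{8}\right) = -3 - \frac{47}{8} = - \frac{71}{8}$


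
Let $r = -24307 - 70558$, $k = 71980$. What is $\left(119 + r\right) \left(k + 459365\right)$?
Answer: $-50342813370$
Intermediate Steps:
$r = -94865$
$\left(119 + r\right) \left(k + 459365\right) = \left(119 - 94865\right) \left(71980 + 459365\right) = \left(-94746\right) 531345 = -50342813370$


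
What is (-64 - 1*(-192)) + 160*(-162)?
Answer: -25792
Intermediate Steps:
(-64 - 1*(-192)) + 160*(-162) = (-64 + 192) - 25920 = 128 - 25920 = -25792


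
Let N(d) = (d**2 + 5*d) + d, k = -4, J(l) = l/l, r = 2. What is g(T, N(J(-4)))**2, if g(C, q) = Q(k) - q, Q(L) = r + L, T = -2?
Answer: 81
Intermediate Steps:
J(l) = 1
Q(L) = 2 + L
N(d) = d**2 + 6*d
g(C, q) = -2 - q (g(C, q) = (2 - 4) - q = -2 - q)
g(T, N(J(-4)))**2 = (-2 - (6 + 1))**2 = (-2 - 7)**2 = (-9)**2 = 81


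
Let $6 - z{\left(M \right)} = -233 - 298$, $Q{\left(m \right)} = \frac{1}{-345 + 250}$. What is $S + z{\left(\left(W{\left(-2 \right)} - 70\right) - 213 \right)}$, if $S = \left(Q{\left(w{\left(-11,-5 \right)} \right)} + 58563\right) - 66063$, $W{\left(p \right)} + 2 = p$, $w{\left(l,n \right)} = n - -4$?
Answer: $- \frac{661486}{95} \approx -6963.0$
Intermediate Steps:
$w{\left(l,n \right)} = 4 + n$ ($w{\left(l,n \right)} = n + 4 = 4 + n$)
$W{\left(p \right)} = -2 + p$
$Q{\left(m \right)} = - \frac{1}{95}$ ($Q{\left(m \right)} = \frac{1}{-95} = - \frac{1}{95}$)
$z{\left(M \right)} = 537$ ($z{\left(M \right)} = 6 - \left(-233 - 298\right) = 6 - -531 = 6 + 531 = 537$)
$S = - \frac{712501}{95}$ ($S = \left(- \frac{1}{95} + 58563\right) - 66063 = \frac{5563484}{95} - 66063 = - \frac{712501}{95} \approx -7500.0$)
$S + z{\left(\left(W{\left(-2 \right)} - 70\right) - 213 \right)} = - \frac{712501}{95} + 537 = - \frac{661486}{95}$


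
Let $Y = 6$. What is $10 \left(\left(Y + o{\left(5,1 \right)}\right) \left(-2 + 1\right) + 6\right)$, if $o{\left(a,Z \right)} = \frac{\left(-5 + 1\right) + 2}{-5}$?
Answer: $-4$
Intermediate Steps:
$o{\left(a,Z \right)} = \frac{2}{5}$ ($o{\left(a,Z \right)} = \left(-4 + 2\right) \left(- \frac{1}{5}\right) = \left(-2\right) \left(- \frac{1}{5}\right) = \frac{2}{5}$)
$10 \left(\left(Y + o{\left(5,1 \right)}\right) \left(-2 + 1\right) + 6\right) = 10 \left(\left(6 + \frac{2}{5}\right) \left(-2 + 1\right) + 6\right) = 10 \left(\frac{32}{5} \left(-1\right) + 6\right) = 10 \left(- \frac{32}{5} + 6\right) = 10 \left(- \frac{2}{5}\right) = -4$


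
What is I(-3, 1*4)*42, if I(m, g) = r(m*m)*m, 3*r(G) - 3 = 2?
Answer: -210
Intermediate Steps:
r(G) = 5/3 (r(G) = 1 + (⅓)*2 = 1 + ⅔ = 5/3)
I(m, g) = 5*m/3
I(-3, 1*4)*42 = ((5/3)*(-3))*42 = -5*42 = -210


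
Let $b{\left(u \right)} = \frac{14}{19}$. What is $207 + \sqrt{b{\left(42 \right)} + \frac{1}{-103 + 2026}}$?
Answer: $207 + \frac{\sqrt{984343317}}{36537} \approx 207.86$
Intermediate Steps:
$b{\left(u \right)} = \frac{14}{19}$ ($b{\left(u \right)} = 14 \cdot \frac{1}{19} = \frac{14}{19}$)
$207 + \sqrt{b{\left(42 \right)} + \frac{1}{-103 + 2026}} = 207 + \sqrt{\frac{14}{19} + \frac{1}{-103 + 2026}} = 207 + \sqrt{\frac{14}{19} + \frac{1}{1923}} = 207 + \sqrt{\frac{26941}{36537}} = 207 + \frac{\sqrt{984343317}}{36537}$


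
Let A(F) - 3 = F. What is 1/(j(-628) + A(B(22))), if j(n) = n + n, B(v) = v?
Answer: -1/1231 ≈ -0.00081235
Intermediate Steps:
j(n) = 2*n
A(F) = 3 + F
1/(j(-628) + A(B(22))) = 1/(2*(-628) + (3 + 22)) = 1/(-1256 + 25) = 1/(-1231) = -1/1231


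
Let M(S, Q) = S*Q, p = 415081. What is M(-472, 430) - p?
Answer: -618041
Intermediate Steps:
M(S, Q) = Q*S
M(-472, 430) - p = 430*(-472) - 1*415081 = -202960 - 415081 = -618041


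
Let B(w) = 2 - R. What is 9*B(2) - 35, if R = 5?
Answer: -62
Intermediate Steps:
B(w) = -3 (B(w) = 2 - 1*5 = 2 - 5 = -3)
9*B(2) - 35 = 9*(-3) - 35 = -27 - 35 = -62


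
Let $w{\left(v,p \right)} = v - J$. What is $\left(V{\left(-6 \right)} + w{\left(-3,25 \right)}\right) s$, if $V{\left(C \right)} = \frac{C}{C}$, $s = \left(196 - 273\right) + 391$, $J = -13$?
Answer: $3454$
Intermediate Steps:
$w{\left(v,p \right)} = 13 + v$ ($w{\left(v,p \right)} = v - -13 = v + 13 = 13 + v$)
$s = 314$ ($s = -77 + 391 = 314$)
$V{\left(C \right)} = 1$
$\left(V{\left(-6 \right)} + w{\left(-3,25 \right)}\right) s = \left(1 + \left(13 - 3\right)\right) 314 = \left(1 + 10\right) 314 = 11 \cdot 314 = 3454$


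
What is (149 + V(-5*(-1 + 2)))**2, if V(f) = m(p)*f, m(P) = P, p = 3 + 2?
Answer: 15376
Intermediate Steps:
p = 5
V(f) = 5*f
(149 + V(-5*(-1 + 2)))**2 = (149 + 5*(-5*(-1 + 2)))**2 = (149 + 5*(-5*1))**2 = (149 + 5*(-5))**2 = (149 - 25)**2 = 124**2 = 15376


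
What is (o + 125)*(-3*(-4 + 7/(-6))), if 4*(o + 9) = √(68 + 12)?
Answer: 1798 + 31*√5/2 ≈ 1832.7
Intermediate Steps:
o = -9 + √5 (o = -9 + √(68 + 12)/4 = -9 + √80/4 = -9 + (4*√5)/4 = -9 + √5 ≈ -6.7639)
(o + 125)*(-3*(-4 + 7/(-6))) = ((-9 + √5) + 125)*(-3*(-4 + 7/(-6))) = (116 + √5)*(-3*(-4 + 7*(-⅙))) = (116 + √5)*(-3*(-4 - 7/6)) = (116 + √5)*(-3*(-31/6)) = (116 + √5)*(31/2) = 1798 + 31*√5/2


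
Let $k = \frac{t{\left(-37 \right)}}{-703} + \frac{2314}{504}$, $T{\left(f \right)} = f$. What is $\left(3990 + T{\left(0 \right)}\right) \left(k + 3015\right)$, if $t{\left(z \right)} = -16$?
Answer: $\frac{2674713715}{222} \approx 1.2048 \cdot 10^{7}$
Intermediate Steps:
$k = \frac{817403}{177156}$ ($k = - \frac{16}{-703} + \frac{2314}{504} = \left(-16\right) \left(- \frac{1}{703}\right) + 2314 \cdot \frac{1}{504} = \frac{16}{703} + \frac{1157}{252} = \frac{817403}{177156} \approx 4.614$)
$\left(3990 + T{\left(0 \right)}\right) \left(k + 3015\right) = \left(3990 + 0\right) \left(\frac{817403}{177156} + 3015\right) = 3990 \cdot \frac{534942743}{177156} = \frac{2674713715}{222}$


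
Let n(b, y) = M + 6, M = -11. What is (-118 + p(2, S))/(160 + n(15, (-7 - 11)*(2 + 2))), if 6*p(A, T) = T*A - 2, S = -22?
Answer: -377/465 ≈ -0.81075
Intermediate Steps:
p(A, T) = -⅓ + A*T/6 (p(A, T) = (T*A - 2)/6 = (A*T - 2)/6 = (-2 + A*T)/6 = -⅓ + A*T/6)
n(b, y) = -5 (n(b, y) = -11 + 6 = -5)
(-118 + p(2, S))/(160 + n(15, (-7 - 11)*(2 + 2))) = (-118 + (-⅓ + (⅙)*2*(-22)))/(160 - 5) = (-118 + (-⅓ - 22/3))/155 = (-118 - 23/3)*(1/155) = -377/3*1/155 = -377/465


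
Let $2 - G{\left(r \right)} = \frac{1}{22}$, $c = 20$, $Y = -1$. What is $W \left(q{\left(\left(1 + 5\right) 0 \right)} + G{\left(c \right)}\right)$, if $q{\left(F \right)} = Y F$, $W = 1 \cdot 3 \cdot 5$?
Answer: $\frac{645}{22} \approx 29.318$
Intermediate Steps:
$W = 15$ ($W = 3 \cdot 5 = 15$)
$G{\left(r \right)} = \frac{43}{22}$ ($G{\left(r \right)} = 2 - \frac{1}{22} = \frac{43}{22}$)
$q{\left(F \right)} = - F$
$W \left(q{\left(\left(1 + 5\right) 0 \right)} + G{\left(c \right)}\right) = 15 \left(- \left(1 + 5\right) 0 + \frac{43}{22}\right) = 15 \left(- 6 \cdot 0 + \frac{43}{22}\right) = 15 \left(\left(-1\right) 0 + \frac{43}{22}\right) = 15 \left(0 + \frac{43}{22}\right) = 15 \cdot \frac{43}{22} = \frac{645}{22}$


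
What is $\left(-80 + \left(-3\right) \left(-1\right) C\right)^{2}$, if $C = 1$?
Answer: $5929$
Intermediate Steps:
$\left(-80 + \left(-3\right) \left(-1\right) C\right)^{2} = \left(-80 + \left(-3\right) \left(-1\right) 1\right)^{2} = \left(-80 + 3 \cdot 1\right)^{2} = \left(-80 + 3\right)^{2} = \left(-77\right)^{2} = 5929$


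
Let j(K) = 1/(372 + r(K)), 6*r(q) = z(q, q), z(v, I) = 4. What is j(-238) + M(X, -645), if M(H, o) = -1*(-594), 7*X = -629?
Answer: 664095/1118 ≈ 594.00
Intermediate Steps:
X = -629/7 (X = (1/7)*(-629) = -629/7 ≈ -89.857)
r(q) = 2/3 (r(q) = (1/6)*4 = 2/3)
M(H, o) = 594
j(K) = 3/1118 (j(K) = 1/(372 + 2/3) = 1/(1118/3) = 3/1118)
j(-238) + M(X, -645) = 3/1118 + 594 = 664095/1118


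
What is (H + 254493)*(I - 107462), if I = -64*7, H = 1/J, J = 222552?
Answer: -30867669744665/1124 ≈ -2.7462e+10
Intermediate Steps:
H = 1/222552 ≈ 4.4933e-6
I = -448
(H + 254493)*(I - 107462) = (1/222552 + 254493)*(-448 - 107462) = (56637926137/222552)*(-107910) = -30867669744665/1124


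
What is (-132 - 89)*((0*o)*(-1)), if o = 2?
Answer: 0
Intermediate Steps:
(-132 - 89)*((0*o)*(-1)) = (-132 - 89)*((0*2)*(-1)) = -0*(-1) = -221*0 = 0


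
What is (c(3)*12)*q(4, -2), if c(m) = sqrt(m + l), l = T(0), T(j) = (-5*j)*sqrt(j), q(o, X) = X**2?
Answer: 48*sqrt(3) ≈ 83.138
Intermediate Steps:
T(j) = -5*j**(3/2)
l = 0 (l = -5*0**(3/2) = -5*0 = 0)
c(m) = sqrt(m) (c(m) = sqrt(m + 0) = sqrt(m))
(c(3)*12)*q(4, -2) = (sqrt(3)*12)*(-2)**2 = (12*sqrt(3))*4 = 48*sqrt(3)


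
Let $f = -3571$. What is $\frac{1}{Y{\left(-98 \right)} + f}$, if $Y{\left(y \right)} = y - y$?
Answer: $- \frac{1}{3571} \approx -0.00028003$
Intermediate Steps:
$Y{\left(y \right)} = 0$
$\frac{1}{Y{\left(-98 \right)} + f} = \frac{1}{0 - 3571} = \frac{1}{-3571} = - \frac{1}{3571}$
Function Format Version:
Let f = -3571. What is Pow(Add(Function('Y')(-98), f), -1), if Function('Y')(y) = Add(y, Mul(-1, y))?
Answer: Rational(-1, 3571) ≈ -0.00028003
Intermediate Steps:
Function('Y')(y) = 0
Pow(Add(Function('Y')(-98), f), -1) = Pow(Add(0, -3571), -1) = Pow(-3571, -1) = Rational(-1, 3571)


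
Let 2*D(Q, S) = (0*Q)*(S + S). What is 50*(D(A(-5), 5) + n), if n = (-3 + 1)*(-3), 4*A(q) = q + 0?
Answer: 300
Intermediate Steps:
A(q) = q/4 (A(q) = (q + 0)/4 = q/4)
D(Q, S) = 0 (D(Q, S) = ((0*Q)*(S + S))/2 = (0*(2*S))/2 = (½)*0 = 0)
n = 6 (n = -2*(-3) = 6)
50*(D(A(-5), 5) + n) = 50*(0 + 6) = 50*6 = 300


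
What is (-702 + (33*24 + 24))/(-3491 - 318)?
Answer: -114/3809 ≈ -0.029929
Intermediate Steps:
(-702 + (33*24 + 24))/(-3491 - 318) = (-702 + (792 + 24))/(-3809) = (-702 + 816)*(-1/3809) = 114*(-1/3809) = -114/3809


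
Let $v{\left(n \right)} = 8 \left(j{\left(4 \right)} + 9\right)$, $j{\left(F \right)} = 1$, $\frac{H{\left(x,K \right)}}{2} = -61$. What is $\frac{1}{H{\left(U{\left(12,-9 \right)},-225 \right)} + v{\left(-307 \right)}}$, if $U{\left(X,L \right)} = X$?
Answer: $- \frac{1}{42} \approx -0.02381$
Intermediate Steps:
$H{\left(x,K \right)} = -122$ ($H{\left(x,K \right)} = 2 \left(-61\right) = -122$)
$v{\left(n \right)} = 80$ ($v{\left(n \right)} = 8 \left(1 + 9\right) = 8 \cdot 10 = 80$)
$\frac{1}{H{\left(U{\left(12,-9 \right)},-225 \right)} + v{\left(-307 \right)}} = \frac{1}{-122 + 80} = \frac{1}{-42} = - \frac{1}{42}$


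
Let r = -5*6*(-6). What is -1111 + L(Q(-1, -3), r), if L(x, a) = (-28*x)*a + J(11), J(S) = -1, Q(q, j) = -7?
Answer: 34168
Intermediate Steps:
r = 180 (r = -30*(-6) = 180)
L(x, a) = -1 - 28*a*x (L(x, a) = (-28*x)*a - 1 = -28*a*x - 1 = -1 - 28*a*x)
-1111 + L(Q(-1, -3), r) = -1111 + (-1 - 28*180*(-7)) = -1111 + (-1 + 35280) = -1111 + 35279 = 34168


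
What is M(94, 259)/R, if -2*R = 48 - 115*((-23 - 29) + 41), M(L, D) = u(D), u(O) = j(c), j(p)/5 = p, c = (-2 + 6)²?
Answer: -160/1313 ≈ -0.12186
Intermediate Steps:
c = 16 (c = 4² = 16)
j(p) = 5*p
u(O) = 80 (u(O) = 5*16 = 80)
M(L, D) = 80
R = -1313/2 (R = -(48 - 115*((-23 - 29) + 41))/2 = -(48 - 115*(-52 + 41))/2 = -(48 - 115*(-11))/2 = -(48 + 1265)/2 = -½*1313 = -1313/2 ≈ -656.50)
M(94, 259)/R = 80/(-1313/2) = 80*(-2/1313) = -160/1313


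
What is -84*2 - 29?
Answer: -197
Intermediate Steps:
-84*2 - 29 = -14*12 - 29 = -168 - 29 = -197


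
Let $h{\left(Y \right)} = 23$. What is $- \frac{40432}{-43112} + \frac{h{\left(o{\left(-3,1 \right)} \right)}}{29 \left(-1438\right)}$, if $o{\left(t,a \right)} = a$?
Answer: $\frac{210637961}{224732078} \approx 0.93728$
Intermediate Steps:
$- \frac{40432}{-43112} + \frac{h{\left(o{\left(-3,1 \right)} \right)}}{29 \left(-1438\right)} = - \frac{40432}{-43112} + \frac{23}{29 \left(-1438\right)} = \left(-40432\right) \left(- \frac{1}{43112}\right) + \frac{23}{-41702} = \frac{5054}{5389} + 23 \left(- \frac{1}{41702}\right) = \frac{5054}{5389} - \frac{23}{41702} = \frac{210637961}{224732078}$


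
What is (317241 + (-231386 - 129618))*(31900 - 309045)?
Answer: 12128696635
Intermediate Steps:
(317241 + (-231386 - 129618))*(31900 - 309045) = (317241 - 361004)*(-277145) = -43763*(-277145) = 12128696635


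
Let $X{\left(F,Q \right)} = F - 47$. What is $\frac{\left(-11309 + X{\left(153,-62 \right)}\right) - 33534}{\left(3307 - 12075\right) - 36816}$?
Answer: $\frac{581}{592} \approx 0.98142$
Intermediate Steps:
$X{\left(F,Q \right)} = -47 + F$
$\frac{\left(-11309 + X{\left(153,-62 \right)}\right) - 33534}{\left(3307 - 12075\right) - 36816} = \frac{\left(-11309 + \left(-47 + 153\right)\right) - 33534}{\left(3307 - 12075\right) - 36816} = \frac{\left(-11309 + 106\right) - 33534}{-8768 - 36816} = \frac{-11203 - 33534}{-45584} = \left(-44737\right) \left(- \frac{1}{45584}\right) = \frac{581}{592}$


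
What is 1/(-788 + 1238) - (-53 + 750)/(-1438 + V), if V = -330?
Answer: 9277/23400 ≈ 0.39645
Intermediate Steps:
1/(-788 + 1238) - (-53 + 750)/(-1438 + V) = 1/(-788 + 1238) - (-53 + 750)/(-1438 - 330) = 1/450 - 697/(-1768) = 1/450 - 697*(-1)/1768 = 1/450 - 1*(-41/104) = 1/450 + 41/104 = 9277/23400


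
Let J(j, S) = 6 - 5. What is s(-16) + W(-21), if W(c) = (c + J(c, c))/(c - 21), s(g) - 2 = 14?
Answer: 346/21 ≈ 16.476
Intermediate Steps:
J(j, S) = 1
s(g) = 16 (s(g) = 2 + 14 = 16)
W(c) = (1 + c)/(-21 + c) (W(c) = (c + 1)/(c - 21) = (1 + c)/(-21 + c))
s(-16) + W(-21) = 16 + (1 - 21)/(-21 - 21) = 16 - 20/(-42) = 16 - 1/42*(-20) = 16 + 10/21 = 346/21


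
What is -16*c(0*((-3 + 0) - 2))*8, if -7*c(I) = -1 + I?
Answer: -128/7 ≈ -18.286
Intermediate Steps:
c(I) = 1/7 - I/7 (c(I) = -(-1 + I)/7 = 1/7 - I/7)
-16*c(0*((-3 + 0) - 2))*8 = -16*(1/7 - 0*((-3 + 0) - 2))*8 = -16*(1/7 - 0*(-3 - 2))*8 = -16*(1/7 - 0*(-5))*8 = -16*(1/7 - 1/7*0)*8 = -16*(1/7 + 0)*8 = -16*1/7*8 = -16/7*8 = -128/7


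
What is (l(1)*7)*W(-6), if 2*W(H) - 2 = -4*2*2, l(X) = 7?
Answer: -343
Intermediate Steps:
W(H) = -7 (W(H) = 1 + (-4*2*2)/2 = 1 + (-8*2)/2 = 1 + (1/2)*(-16) = 1 - 8 = -7)
(l(1)*7)*W(-6) = (7*7)*(-7) = 49*(-7) = -343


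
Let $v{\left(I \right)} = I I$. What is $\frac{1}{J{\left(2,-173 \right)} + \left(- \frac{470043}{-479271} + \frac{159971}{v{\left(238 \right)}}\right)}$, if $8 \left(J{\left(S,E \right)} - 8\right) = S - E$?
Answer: $\frac{2585507288}{87079608975} \approx 0.029691$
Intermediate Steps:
$J{\left(S,E \right)} = 8 - \frac{E}{8} + \frac{S}{8}$ ($J{\left(S,E \right)} = 8 + \frac{S - E}{8} = 8 - \left(- \frac{S}{8} + \frac{E}{8}\right) = 8 - \frac{E}{8} + \frac{S}{8}$)
$v{\left(I \right)} = I^{2}$
$\frac{1}{J{\left(2,-173 \right)} + \left(- \frac{470043}{-479271} + \frac{159971}{v{\left(238 \right)}}\right)} = \frac{1}{\left(8 - - \frac{173}{8} + \frac{1}{8} \cdot 2\right) + \left(- \frac{470043}{-479271} + \frac{159971}{238^{2}}\right)} = \frac{1}{\left(8 + \frac{173}{8} + \frac{1}{4}\right) - \left(- \frac{156681}{159757} - \frac{159971}{56644}\right)} = \frac{1}{\frac{239}{8} + \left(\frac{156681}{159757} + 159971 \cdot \frac{1}{56644}\right)} = \frac{1}{\frac{239}{8} + \left(\frac{156681}{159757} + \frac{22853}{8092}\right)} = \frac{1}{\frac{239}{8} + \frac{4918789373}{1292753644}} = \frac{1}{\frac{87079608975}{2585507288}} = \frac{2585507288}{87079608975}$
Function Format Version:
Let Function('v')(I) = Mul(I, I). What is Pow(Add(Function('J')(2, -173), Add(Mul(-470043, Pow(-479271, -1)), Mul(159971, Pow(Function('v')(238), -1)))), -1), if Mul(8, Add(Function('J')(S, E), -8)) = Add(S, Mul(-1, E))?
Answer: Rational(2585507288, 87079608975) ≈ 0.029691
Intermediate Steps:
Function('J')(S, E) = Add(8, Mul(Rational(-1, 8), E), Mul(Rational(1, 8), S)) (Function('J')(S, E) = Add(8, Mul(Rational(1, 8), Add(S, Mul(-1, E)))) = Add(8, Add(Mul(Rational(-1, 8), E), Mul(Rational(1, 8), S))) = Add(8, Mul(Rational(-1, 8), E), Mul(Rational(1, 8), S)))
Function('v')(I) = Pow(I, 2)
Pow(Add(Function('J')(2, -173), Add(Mul(-470043, Pow(-479271, -1)), Mul(159971, Pow(Function('v')(238), -1)))), -1) = Pow(Add(Add(8, Mul(Rational(-1, 8), -173), Mul(Rational(1, 8), 2)), Add(Mul(-470043, Pow(-479271, -1)), Mul(159971, Pow(Pow(238, 2), -1)))), -1) = Pow(Add(Add(8, Rational(173, 8), Rational(1, 4)), Add(Mul(-470043, Rational(-1, 479271)), Mul(159971, Pow(56644, -1)))), -1) = Pow(Add(Rational(239, 8), Add(Rational(156681, 159757), Mul(159971, Rational(1, 56644)))), -1) = Pow(Add(Rational(239, 8), Add(Rational(156681, 159757), Rational(22853, 8092))), -1) = Pow(Add(Rational(239, 8), Rational(4918789373, 1292753644)), -1) = Pow(Rational(87079608975, 2585507288), -1) = Rational(2585507288, 87079608975)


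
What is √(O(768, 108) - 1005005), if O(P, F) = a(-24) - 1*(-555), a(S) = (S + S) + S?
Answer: I*√1004522 ≈ 1002.3*I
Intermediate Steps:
a(S) = 3*S (a(S) = 2*S + S = 3*S)
O(P, F) = 483 (O(P, F) = 3*(-24) - 1*(-555) = -72 + 555 = 483)
√(O(768, 108) - 1005005) = √(483 - 1005005) = √(-1004522) = I*√1004522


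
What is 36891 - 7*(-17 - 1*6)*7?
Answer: 38018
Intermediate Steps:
36891 - 7*(-17 - 1*6)*7 = 36891 - 7*(-17 - 6)*7 = 36891 - 7*(-23)*7 = 36891 - (-161)*7 = 36891 - 1*(-1127) = 36891 + 1127 = 38018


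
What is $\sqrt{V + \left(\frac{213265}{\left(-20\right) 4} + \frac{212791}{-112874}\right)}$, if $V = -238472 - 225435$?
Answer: $\frac{3 i \sqrt{2641961573904469}}{225748} \approx 683.06 i$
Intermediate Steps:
$V = -463907$
$\sqrt{V + \left(\frac{213265}{\left(-20\right) 4} + \frac{212791}{-112874}\right)} = \sqrt{-463907 + \left(\frac{213265}{\left(-20\right) 4} + \frac{212791}{-112874}\right)} = \sqrt{-463907 + \left(\frac{213265}{-80} + 212791 \left(- \frac{1}{112874}\right)\right)} = \sqrt{-463907 + \left(213265 \left(- \frac{1}{80}\right) - \frac{212791}{112874}\right)} = \sqrt{-463907 - \frac{2408909689}{902992}} = \sqrt{- \frac{421313219433}{902992}} = \frac{3 i \sqrt{2641961573904469}}{225748}$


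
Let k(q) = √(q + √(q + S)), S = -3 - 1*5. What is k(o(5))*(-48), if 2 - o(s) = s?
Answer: -48*√(-3 + I*√11) ≈ -41.181 - 92.779*I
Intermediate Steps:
o(s) = 2 - s
S = -8 (S = -3 - 5 = -8)
k(q) = √(q + √(-8 + q)) (k(q) = √(q + √(q - 8)) = √(q + √(-8 + q)))
k(o(5))*(-48) = √((2 - 1*5) + √(-8 + (2 - 1*5)))*(-48) = √((2 - 5) + √(-8 + (2 - 5)))*(-48) = √(-3 + √(-8 - 3))*(-48) = √(-3 + √(-11))*(-48) = √(-3 + I*√11)*(-48) = -48*√(-3 + I*√11)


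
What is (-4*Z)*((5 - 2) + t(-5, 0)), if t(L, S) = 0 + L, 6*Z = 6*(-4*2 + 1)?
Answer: -56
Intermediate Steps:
Z = -7 (Z = (6*(-4*2 + 1))/6 = (6*(-8 + 1))/6 = (6*(-7))/6 = (1/6)*(-42) = -7)
t(L, S) = L
(-4*Z)*((5 - 2) + t(-5, 0)) = (-4*(-7))*((5 - 2) - 5) = 28*(3 - 5) = 28*(-2) = -56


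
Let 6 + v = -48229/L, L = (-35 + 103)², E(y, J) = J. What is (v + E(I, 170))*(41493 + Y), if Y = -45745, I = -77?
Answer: -44402573/68 ≈ -6.5298e+5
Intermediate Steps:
L = 4624 (L = 68² = 4624)
v = -4469/272 (v = -6 - 48229/4624 = -6 - 48229*1/4624 = -6 - 2837/272 = -4469/272 ≈ -16.430)
(v + E(I, 170))*(41493 + Y) = (-4469/272 + 170)*(41493 - 45745) = (41771/272)*(-4252) = -44402573/68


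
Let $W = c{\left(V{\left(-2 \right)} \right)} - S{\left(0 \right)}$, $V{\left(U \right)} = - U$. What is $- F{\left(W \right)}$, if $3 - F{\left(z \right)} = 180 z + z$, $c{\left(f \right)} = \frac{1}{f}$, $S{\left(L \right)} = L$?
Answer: $\frac{175}{2} \approx 87.5$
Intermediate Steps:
$W = \frac{1}{2}$ ($W = \frac{1}{\left(-1\right) \left(-2\right)} - 0 = \frac{1}{2} + 0 = \frac{1}{2} \approx 0.5$)
$F{\left(z \right)} = 3 - 181 z$ ($F{\left(z \right)} = 3 - \left(180 z + z\right) = 3 - 181 z$)
$- F{\left(W \right)} = - (3 - \frac{181}{2}) = \left(-1\right) \left(- \frac{175}{2}\right) = \frac{175}{2}$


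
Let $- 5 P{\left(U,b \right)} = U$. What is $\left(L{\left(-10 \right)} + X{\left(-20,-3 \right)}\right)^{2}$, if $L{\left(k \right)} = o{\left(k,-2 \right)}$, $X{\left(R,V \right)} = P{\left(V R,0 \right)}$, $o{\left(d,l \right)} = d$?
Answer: $484$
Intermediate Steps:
$P{\left(U,b \right)} = - \frac{U}{5}$
$X{\left(R,V \right)} = - \frac{R V}{5}$ ($X{\left(R,V \right)} = - \frac{V R}{5} = - \frac{R V}{5}$)
$L{\left(k \right)} = k$
$\left(L{\left(-10 \right)} + X{\left(-20,-3 \right)}\right)^{2} = \left(-10 - \left(-4\right) \left(-3\right)\right)^{2} = \left(-10 - 12\right)^{2} = \left(-22\right)^{2} = 484$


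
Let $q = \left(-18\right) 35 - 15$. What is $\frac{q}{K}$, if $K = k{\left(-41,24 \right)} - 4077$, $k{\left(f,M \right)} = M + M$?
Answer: $\frac{215}{1343} \approx 0.16009$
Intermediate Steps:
$k{\left(f,M \right)} = 2 M$
$q = -645$ ($q = -630 - 15 = -645$)
$K = -4029$ ($K = 2 \cdot 24 - 4077 = 48 - 4077 = -4029$)
$\frac{q}{K} = - \frac{645}{-4029} = \left(-645\right) \left(- \frac{1}{4029}\right) = \frac{215}{1343}$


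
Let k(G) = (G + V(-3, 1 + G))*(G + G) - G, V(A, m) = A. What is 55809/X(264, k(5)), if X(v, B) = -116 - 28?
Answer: -6201/16 ≈ -387.56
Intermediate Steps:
k(G) = -G + 2*G*(-3 + G) (k(G) = (G - 3)*(G + G) - G = (-3 + G)*(2*G) - G = 2*G*(-3 + G) - G = -G + 2*G*(-3 + G))
X(v, B) = -144
55809/X(264, k(5)) = 55809/(-144) = 55809*(-1/144) = -6201/16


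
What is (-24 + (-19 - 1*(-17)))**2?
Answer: 676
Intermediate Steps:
(-24 + (-19 - 1*(-17)))**2 = (-24 + (-19 + 17))**2 = (-24 - 2)**2 = (-26)**2 = 676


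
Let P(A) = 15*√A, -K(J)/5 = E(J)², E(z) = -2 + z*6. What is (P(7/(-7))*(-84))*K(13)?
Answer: 36388800*I ≈ 3.6389e+7*I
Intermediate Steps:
E(z) = -2 + 6*z
K(J) = -5*(-2 + 6*J)²
(P(7/(-7))*(-84))*K(13) = ((15*√(7/(-7)))*(-84))*(-20*(-1 + 3*13)²) = ((15*√(7*(-⅐)))*(-84))*(-20*(-1 + 39)²) = ((15*√(-1))*(-84))*(-20*38²) = ((15*I)*(-84))*(-20*1444) = -1260*I*(-28880) = 36388800*I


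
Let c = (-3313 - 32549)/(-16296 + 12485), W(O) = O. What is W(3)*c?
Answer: 107586/3811 ≈ 28.230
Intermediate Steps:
c = 35862/3811 (c = -35862/(-3811) = -35862*(-1/3811) = 35862/3811 ≈ 9.4101)
W(3)*c = 3*(35862/3811) = 107586/3811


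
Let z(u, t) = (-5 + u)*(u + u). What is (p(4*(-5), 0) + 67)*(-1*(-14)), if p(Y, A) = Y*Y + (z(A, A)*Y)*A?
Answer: 6538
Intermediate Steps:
z(u, t) = 2*u*(-5 + u) (z(u, t) = (-5 + u)*(2*u) = 2*u*(-5 + u))
p(Y, A) = Y² + 2*Y*A²*(-5 + A) (p(Y, A) = Y*Y + ((2*A*(-5 + A))*Y)*A = Y² + (2*A*Y*(-5 + A))*A = Y² + 2*Y*A²*(-5 + A))
(p(4*(-5), 0) + 67)*(-1*(-14)) = ((4*(-5))*(4*(-5) + 2*0²*(-5 + 0)) + 67)*(-1*(-14)) = (-20*(-20 + 2*0*(-5)) + 67)*14 = (-20*(-20 + 0) + 67)*14 = (-20*(-20) + 67)*14 = (400 + 67)*14 = 467*14 = 6538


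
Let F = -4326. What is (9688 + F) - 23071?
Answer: -17709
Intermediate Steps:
(9688 + F) - 23071 = (9688 - 4326) - 23071 = 5362 - 23071 = -17709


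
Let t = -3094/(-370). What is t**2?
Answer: 2393209/34225 ≈ 69.926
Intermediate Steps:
t = 1547/185 (t = -3094*(-1/370) = 1547/185 ≈ 8.3622)
t**2 = (1547/185)**2 = 2393209/34225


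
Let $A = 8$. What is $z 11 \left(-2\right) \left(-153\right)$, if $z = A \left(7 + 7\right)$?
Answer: $376992$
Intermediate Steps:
$z = 112$ ($z = 8 \left(7 + 7\right) = 8 \cdot 14 = 112$)
$z 11 \left(-2\right) \left(-153\right) = 112 \cdot 11 \left(-2\right) \left(-153\right) = 112 \left(-22\right) \left(-153\right) = \left(-2464\right) \left(-153\right) = 376992$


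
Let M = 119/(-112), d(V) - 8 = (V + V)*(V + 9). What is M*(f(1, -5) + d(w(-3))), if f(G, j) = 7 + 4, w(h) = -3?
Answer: 289/16 ≈ 18.063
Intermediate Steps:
f(G, j) = 11
d(V) = 8 + 2*V*(9 + V) (d(V) = 8 + (V + V)*(V + 9) = 8 + (2*V)*(9 + V) = 8 + 2*V*(9 + V))
M = -17/16 (M = 119*(-1/112) = -17/16 ≈ -1.0625)
M*(f(1, -5) + d(w(-3))) = -17*(11 + (8 + 2*(-3)**2 + 18*(-3)))/16 = -17*(11 + (8 + 2*9 - 54))/16 = -17*(11 + (8 + 18 - 54))/16 = -17*(11 - 28)/16 = -17/16*(-17) = 289/16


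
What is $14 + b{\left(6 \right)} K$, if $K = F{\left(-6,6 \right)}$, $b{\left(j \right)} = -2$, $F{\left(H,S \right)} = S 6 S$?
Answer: $-418$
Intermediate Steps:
$F{\left(H,S \right)} = 6 S^{2}$ ($F{\left(H,S \right)} = 6 S S = 6 S^{2}$)
$K = 216$ ($K = 6 \cdot 6^{2} = 6 \cdot 36 = 216$)
$14 + b{\left(6 \right)} K = 14 - 432 = -418$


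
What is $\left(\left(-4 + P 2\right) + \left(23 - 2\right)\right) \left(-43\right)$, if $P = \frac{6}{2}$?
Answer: $-989$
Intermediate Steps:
$P = 3$ ($P = 6 \cdot \frac{1}{2} = 3$)
$\left(\left(-4 + P 2\right) + \left(23 - 2\right)\right) \left(-43\right) = \left(\left(-4 + 3 \cdot 2\right) + \left(23 - 2\right)\right) \left(-43\right) = \left(\left(-4 + 6\right) + 21\right) \left(-43\right) = \left(2 + 21\right) \left(-43\right) = 23 \left(-43\right) = -989$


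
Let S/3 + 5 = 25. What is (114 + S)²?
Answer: 30276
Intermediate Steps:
S = 60 (S = -15 + 3*25 = -15 + 75 = 60)
(114 + S)² = (114 + 60)² = 174² = 30276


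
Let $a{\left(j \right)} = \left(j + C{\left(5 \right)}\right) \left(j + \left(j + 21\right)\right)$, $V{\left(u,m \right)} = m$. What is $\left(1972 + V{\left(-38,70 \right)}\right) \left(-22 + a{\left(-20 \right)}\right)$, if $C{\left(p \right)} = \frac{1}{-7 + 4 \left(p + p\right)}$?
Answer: $\frac{24085390}{33} \approx 7.2986 \cdot 10^{5}$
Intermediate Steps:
$C{\left(p \right)} = \frac{1}{-7 + 8 p}$ ($C{\left(p \right)} = \frac{1}{-7 + 4 \cdot 2 p} = \frac{1}{-7 + 8 p}$)
$a{\left(j \right)} = \left(21 + 2 j\right) \left(\frac{1}{33} + j\right)$ ($a{\left(j \right)} = \left(j + \frac{1}{-7 + 8 \cdot 5}\right) \left(j + \left(j + 21\right)\right) = \left(j + \frac{1}{-7 + 40}\right) \left(j + \left(21 + j\right)\right) = \left(j + \frac{1}{33}\right) \left(21 + 2 j\right) = \left(\frac{1}{33} + j\right) \left(21 + 2 j\right) = \left(21 + 2 j\right) \left(\frac{1}{33} + j\right)$)
$\left(1972 + V{\left(-38,70 \right)}\right) \left(-22 + a{\left(-20 \right)}\right) = \left(1972 + 70\right) \left(-22 + \left(\frac{7}{11} + 2 \left(-20\right)^{2} + \frac{695}{33} \left(-20\right)\right)\right) = 2042 \left(-22 + \left(\frac{7}{11} + 2 \cdot 400 - \frac{13900}{33}\right)\right) = 2042 \left(-22 + \left(\frac{7}{11} + 800 - \frac{13900}{33}\right)\right) = 2042 \left(-22 + \frac{12521}{33}\right) = 2042 \cdot \frac{11795}{33} = \frac{24085390}{33}$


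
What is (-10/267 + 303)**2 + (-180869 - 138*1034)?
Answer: -16522986248/71289 ≈ -2.3177e+5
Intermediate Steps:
(-10/267 + 303)**2 + (-180869 - 138*1034) = (-10*1/267 + 303)**2 + (-180869 - 142692) = (-10/267 + 303)**2 - 323561 = (80891/267)**2 - 323561 = 6543353881/71289 - 323561 = -16522986248/71289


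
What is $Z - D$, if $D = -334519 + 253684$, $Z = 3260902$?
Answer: $3341737$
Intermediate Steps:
$D = -80835$
$Z - D = 3260902 - -80835 = 3260902 + 80835 = 3341737$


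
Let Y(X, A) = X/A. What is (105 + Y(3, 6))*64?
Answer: 6752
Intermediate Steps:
(105 + Y(3, 6))*64 = (105 + 3/6)*64 = (105 + 3*(⅙))*64 = (105 + ½)*64 = (211/2)*64 = 6752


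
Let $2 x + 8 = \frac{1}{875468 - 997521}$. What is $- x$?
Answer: $\frac{976425}{244106} \approx 4.0$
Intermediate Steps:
$x = - \frac{976425}{244106}$ ($x = -4 + \frac{1}{2 \left(875468 - 997521\right)} = -4 + \frac{1}{2 \left(-122053\right)} = -4 + \frac{1}{2} \left(- \frac{1}{122053}\right) = -4 - \frac{1}{244106} = - \frac{976425}{244106} \approx -4.0$)
$- x = \left(-1\right) \left(- \frac{976425}{244106}\right) = \frac{976425}{244106}$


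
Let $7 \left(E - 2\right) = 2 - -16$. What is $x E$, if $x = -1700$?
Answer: $- \frac{54400}{7} \approx -7771.4$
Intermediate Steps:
$E = \frac{32}{7}$ ($E = 2 + \frac{2 - -16}{7} = 2 + \frac{2 + 16}{7} = 2 + \frac{1}{7} \cdot 18 = 2 + \frac{18}{7} = \frac{32}{7} \approx 4.5714$)
$x E = \left(-1700\right) \frac{32}{7} = - \frac{54400}{7}$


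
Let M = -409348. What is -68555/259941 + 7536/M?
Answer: -7505441879/26601582117 ≈ -0.28214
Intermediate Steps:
-68555/259941 + 7536/M = -68555/259941 + 7536/(-409348) = -68555*1/259941 + 7536*(-1/409348) = -68555/259941 - 1884/102337 = -7505441879/26601582117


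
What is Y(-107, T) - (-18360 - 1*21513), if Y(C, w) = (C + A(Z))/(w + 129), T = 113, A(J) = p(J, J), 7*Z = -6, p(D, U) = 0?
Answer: 9649159/242 ≈ 39873.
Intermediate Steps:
Z = -6/7 (Z = (⅐)*(-6) = -6/7 ≈ -0.85714)
A(J) = 0
Y(C, w) = C/(129 + w) (Y(C, w) = (C + 0)/(w + 129) = C/(129 + w))
Y(-107, T) - (-18360 - 1*21513) = -107/(129 + 113) - (-18360 - 1*21513) = -107/242 - (-18360 - 21513) = -107*1/242 - 1*(-39873) = -107/242 + 39873 = 9649159/242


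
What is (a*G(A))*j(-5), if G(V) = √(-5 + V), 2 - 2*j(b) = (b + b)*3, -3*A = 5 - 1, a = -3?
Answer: -16*I*√57 ≈ -120.8*I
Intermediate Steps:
A = -4/3 (A = -(5 - 1)/3 = -⅓*4 = -4/3 ≈ -1.3333)
j(b) = 1 - 3*b (j(b) = 1 - (b + b)*3/2 = 1 - 2*b*3/2 = 1 - 3*b)
(a*G(A))*j(-5) = (-3*√(-5 - 4/3))*(1 - 3*(-5)) = (-I*√57)*(1 + 15) = -I*√57*16 = -16*I*√57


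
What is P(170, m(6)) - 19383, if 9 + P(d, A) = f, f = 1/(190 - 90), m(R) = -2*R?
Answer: -1939199/100 ≈ -19392.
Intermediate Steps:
f = 1/100 ≈ 0.010000
P(d, A) = -899/100 (P(d, A) = -9 + 1/100 = -899/100)
P(170, m(6)) - 19383 = -899/100 - 19383 = -1939199/100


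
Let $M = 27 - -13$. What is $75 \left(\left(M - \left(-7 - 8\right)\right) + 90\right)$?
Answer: $10875$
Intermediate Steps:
$M = 40$ ($M = 27 + 13 = 40$)
$75 \left(\left(M - \left(-7 - 8\right)\right) + 90\right) = 75 \left(\left(40 - \left(-7 - 8\right)\right) + 90\right) = 75 \left(\left(40 - -15\right) + 90\right) = 75 \left(\left(40 + 15\right) + 90\right) = 75 \left(55 + 90\right) = 75 \cdot 145 = 10875$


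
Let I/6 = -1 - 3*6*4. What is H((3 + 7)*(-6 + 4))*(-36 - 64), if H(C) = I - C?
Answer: 41800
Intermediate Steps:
I = -438 (I = 6*(-1 - 3*6*4) = 6*(-1 - 18*4) = 6*(-1 - 72) = 6*(-73) = -438)
H(C) = -438 - C
H((3 + 7)*(-6 + 4))*(-36 - 64) = (-438 - (3 + 7)*(-6 + 4))*(-36 - 64) = (-438 - 10*(-2))*(-100) = (-438 - 1*(-20))*(-100) = (-438 + 20)*(-100) = -418*(-100) = 41800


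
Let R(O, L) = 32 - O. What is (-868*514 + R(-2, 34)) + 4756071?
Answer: 4309953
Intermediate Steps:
(-868*514 + R(-2, 34)) + 4756071 = (-868*514 + (32 - 1*(-2))) + 4756071 = (-446152 + (32 + 2)) + 4756071 = (-446152 + 34) + 4756071 = -446118 + 4756071 = 4309953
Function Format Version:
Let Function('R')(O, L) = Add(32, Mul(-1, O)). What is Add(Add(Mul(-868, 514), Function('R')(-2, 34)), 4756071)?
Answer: 4309953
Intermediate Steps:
Add(Add(Mul(-868, 514), Function('R')(-2, 34)), 4756071) = Add(Add(Mul(-868, 514), Add(32, Mul(-1, -2))), 4756071) = Add(Add(-446152, Add(32, 2)), 4756071) = Add(Add(-446152, 34), 4756071) = Add(-446118, 4756071) = 4309953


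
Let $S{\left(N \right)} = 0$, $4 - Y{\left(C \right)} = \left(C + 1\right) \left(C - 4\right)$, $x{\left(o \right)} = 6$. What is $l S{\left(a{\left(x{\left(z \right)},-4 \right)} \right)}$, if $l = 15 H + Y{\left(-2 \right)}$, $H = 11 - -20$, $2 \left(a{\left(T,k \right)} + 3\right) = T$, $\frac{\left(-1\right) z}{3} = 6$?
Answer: $0$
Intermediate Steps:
$z = -18$ ($z = \left(-3\right) 6 = -18$)
$a{\left(T,k \right)} = -3 + \frac{T}{2}$
$Y{\left(C \right)} = 4 - \left(1 + C\right) \left(-4 + C\right)$ ($Y{\left(C \right)} = 4 - \left(C + 1\right) \left(C - 4\right) = 4 - \left(1 + C\right) \left(-4 + C\right)$)
$H = 31$ ($H = 11 + 20 = 31$)
$l = 463$ ($l = 15 \cdot 31 + \left(8 - \left(-2\right)^{2} + 3 \left(-2\right)\right) = 465 - 2 = 463$)
$l S{\left(a{\left(x{\left(z \right)},-4 \right)} \right)} = 463 \cdot 0 = 0$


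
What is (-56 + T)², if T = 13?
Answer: 1849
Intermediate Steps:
(-56 + T)² = (-56 + 13)² = (-43)² = 1849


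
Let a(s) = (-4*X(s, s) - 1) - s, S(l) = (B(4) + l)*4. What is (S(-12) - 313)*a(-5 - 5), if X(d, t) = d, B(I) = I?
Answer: -16905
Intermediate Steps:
S(l) = 16 + 4*l (S(l) = (4 + l)*4 = 16 + 4*l)
a(s) = -1 - 5*s (a(s) = (-4*s - 1) - s = (-1 - 4*s) - s = -1 - 5*s)
(S(-12) - 313)*a(-5 - 5) = ((16 + 4*(-12)) - 313)*(-1 - 5*(-5 - 5)) = ((16 - 48) - 313)*(-1 - 5*(-10)) = (-32 - 313)*(-1 + 50) = -345*49 = -16905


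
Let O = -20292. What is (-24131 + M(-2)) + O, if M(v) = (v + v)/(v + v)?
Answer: -44422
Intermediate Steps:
M(v) = 1 (M(v) = (2*v)/((2*v)) = (2*v)*(1/(2*v)) = 1)
(-24131 + M(-2)) + O = (-24131 + 1) - 20292 = -24130 - 20292 = -44422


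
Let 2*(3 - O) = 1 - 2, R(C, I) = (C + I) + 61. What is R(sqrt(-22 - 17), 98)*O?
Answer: 1113/2 + 7*I*sqrt(39)/2 ≈ 556.5 + 21.857*I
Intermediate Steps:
R(C, I) = 61 + C + I
O = 7/2 (O = 3 - (1 - 2)/2 = 3 - 1/2*(-1) = 3 + 1/2 = 7/2 ≈ 3.5000)
R(sqrt(-22 - 17), 98)*O = (61 + sqrt(-22 - 17) + 98)*(7/2) = (61 + sqrt(-39) + 98)*(7/2) = (61 + I*sqrt(39) + 98)*(7/2) = (159 + I*sqrt(39))*(7/2) = 1113/2 + 7*I*sqrt(39)/2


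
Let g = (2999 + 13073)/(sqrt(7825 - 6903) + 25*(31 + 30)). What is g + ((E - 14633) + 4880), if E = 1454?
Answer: -19268200397/2324703 - 16072*sqrt(922)/2324703 ≈ -8288.7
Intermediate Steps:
g = 16072/(1525 + sqrt(922)) (g = 16072/(sqrt(922) + 25*61) = 16072/(sqrt(922) + 1525) = 16072/(1525 + sqrt(922)) ≈ 10.333)
g + ((E - 14633) + 4880) = (24509800/2324703 - 16072*sqrt(922)/2324703) + ((1454 - 14633) + 4880) = (24509800/2324703 - 16072*sqrt(922)/2324703) + (-13179 + 4880) = (24509800/2324703 - 16072*sqrt(922)/2324703) - 8299 = -19268200397/2324703 - 16072*sqrt(922)/2324703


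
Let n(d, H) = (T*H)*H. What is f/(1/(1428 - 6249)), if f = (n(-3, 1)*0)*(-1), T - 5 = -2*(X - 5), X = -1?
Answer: 0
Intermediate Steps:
T = 17 (T = 5 - 2*(-1 - 5) = 5 - 2*(-6) = 5 + 12 = 17)
n(d, H) = 17*H**2 (n(d, H) = (17*H)*H = 17*H**2)
f = 0 (f = ((17*1**2)*0)*(-1) = ((17*1)*0)*(-1) = (17*0)*(-1) = 0*(-1) = 0)
f/(1/(1428 - 6249)) = 0/1/(1428 - 6249) = 0/1/(-4821) = 0/(-1/4821) = -4821*0 = 0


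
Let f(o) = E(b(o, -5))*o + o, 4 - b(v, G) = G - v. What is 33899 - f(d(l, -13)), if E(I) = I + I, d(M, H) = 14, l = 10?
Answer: 33241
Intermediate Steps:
b(v, G) = 4 + v - G (b(v, G) = 4 - (G - v) = 4 + (v - G) = 4 + v - G)
E(I) = 2*I
f(o) = o + o*(18 + 2*o) (f(o) = (2*(4 + o - 1*(-5)))*o + o = (2*(4 + o + 5))*o + o = (2*(9 + o))*o + o = (18 + 2*o)*o + o = o*(18 + 2*o) + o = o + o*(18 + 2*o))
33899 - f(d(l, -13)) = 33899 - 14*(19 + 2*14) = 33899 - 14*(19 + 28) = 33899 - 14*47 = 33899 - 1*658 = 33899 - 658 = 33241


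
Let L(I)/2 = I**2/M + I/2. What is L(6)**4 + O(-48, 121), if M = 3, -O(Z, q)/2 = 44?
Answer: 809912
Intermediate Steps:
O(Z, q) = -88 (O(Z, q) = -2*44 = -88)
L(I) = I + 2*I**2/3 (L(I) = 2*(I**2/3 + I/2) = 2*(I/2 + I**2/3) = I + 2*I**2/3)
L(6)**4 + O(-48, 121) = ((1/3)*6*(3 + 2*6))**4 - 88 = ((1/3)*6*(3 + 12))**4 - 88 = ((1/3)*6*15)**4 - 88 = 30**4 - 88 = 810000 - 88 = 809912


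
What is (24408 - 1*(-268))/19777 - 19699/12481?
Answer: -81605967/246836737 ≈ -0.33061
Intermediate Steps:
(24408 - 1*(-268))/19777 - 19699/12481 = (24408 + 268)*(1/19777) - 19699*1/12481 = 24676*(1/19777) - 19699/12481 = 24676/19777 - 19699/12481 = -81605967/246836737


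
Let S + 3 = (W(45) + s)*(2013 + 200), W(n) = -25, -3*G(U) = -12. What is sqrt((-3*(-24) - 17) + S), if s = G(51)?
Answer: I*sqrt(46421) ≈ 215.46*I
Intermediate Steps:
G(U) = 4 (G(U) = -1/3*(-12) = 4)
s = 4
S = -46476 (S = -3 + (-25 + 4)*(2013 + 200) = -3 - 21*2213 = -3 - 46473 = -46476)
sqrt((-3*(-24) - 17) + S) = sqrt((-3*(-24) - 17) - 46476) = sqrt((72 - 17) - 46476) = sqrt(55 - 46476) = sqrt(-46421) = I*sqrt(46421)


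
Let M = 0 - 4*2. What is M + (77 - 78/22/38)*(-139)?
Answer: -4471777/418 ≈ -10698.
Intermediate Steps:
M = -8 (M = 0 - 8 = -8)
M + (77 - 78/22/38)*(-139) = -8 + (77 - 78/22/38)*(-139) = -8 + (77 - 78*1/22*(1/38))*(-139) = -8 + (77 - 39/11*1/38)*(-139) = -8 + (77 - 39/418)*(-139) = -8 + (32147/418)*(-139) = -8 - 4468433/418 = -4471777/418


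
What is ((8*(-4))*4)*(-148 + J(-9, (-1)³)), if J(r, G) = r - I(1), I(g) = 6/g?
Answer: 20864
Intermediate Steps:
J(r, G) = -6 + r (J(r, G) = r - 6/1 = r - 6 = -6 + r)
((8*(-4))*4)*(-148 + J(-9, (-1)³)) = ((8*(-4))*4)*(-148 + (-6 - 9)) = (-32*4)*(-148 - 15) = -128*(-163) = 20864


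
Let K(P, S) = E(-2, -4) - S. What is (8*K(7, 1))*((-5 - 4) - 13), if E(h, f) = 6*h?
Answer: 2288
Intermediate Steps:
K(P, S) = -12 - S (K(P, S) = 6*(-2) - S = -12 - S)
(8*K(7, 1))*((-5 - 4) - 13) = (8*(-12 - 1*1))*((-5 - 4) - 13) = (8*(-12 - 1))*(-9 - 13) = (8*(-13))*(-22) = -104*(-22) = 2288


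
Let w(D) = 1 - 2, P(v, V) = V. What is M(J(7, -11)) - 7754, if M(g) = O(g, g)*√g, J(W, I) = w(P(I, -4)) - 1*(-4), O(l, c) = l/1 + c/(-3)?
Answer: -7754 + 2*√3 ≈ -7750.5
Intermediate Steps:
O(l, c) = l - c/3 (O(l, c) = l*1 + c*(-⅓) = l - c/3)
w(D) = -1
J(W, I) = 3 (J(W, I) = -1 - 1*(-4) = -1 + 4 = 3)
M(g) = 2*g^(3/2)/3 (M(g) = (g - g/3)*√g = (2*g/3)*√g = 2*g^(3/2)/3)
M(J(7, -11)) - 7754 = 2*3^(3/2)/3 - 7754 = 2*(3*√3)/3 - 7754 = 2*√3 - 7754 = -7754 + 2*√3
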